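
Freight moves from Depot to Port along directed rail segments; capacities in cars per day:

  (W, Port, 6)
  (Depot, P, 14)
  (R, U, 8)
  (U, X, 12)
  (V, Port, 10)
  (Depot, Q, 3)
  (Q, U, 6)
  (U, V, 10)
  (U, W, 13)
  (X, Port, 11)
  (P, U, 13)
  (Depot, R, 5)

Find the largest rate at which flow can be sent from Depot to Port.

Augment Depot→P→U→V→Port: bottleneck 10, flow now 10.
Augment Depot→P→U→W→Port: bottleneck 3, flow now 13.
Augment Depot→Q→U→W→Port: bottleneck 3, flow now 16.
Augment Depot→R→U→X→Port: bottleneck 5, flow now 21.
No augmenting path remains; maximum flow = 21.
In the residual graph, reachable from Depot: {Depot, P}.
Min-cut edges: Depot→Q (3), Depot→R (5), P→U (13); capacity 3 + 5 + 13 = 21.
This cut is saturated, so no flow can exceed 21.

21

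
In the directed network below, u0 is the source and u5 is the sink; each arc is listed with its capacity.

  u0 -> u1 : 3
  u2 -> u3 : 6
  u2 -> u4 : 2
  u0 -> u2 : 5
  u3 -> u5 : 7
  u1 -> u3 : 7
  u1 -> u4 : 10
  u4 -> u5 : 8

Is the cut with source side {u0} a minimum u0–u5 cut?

Yes — it is a minimum cut (capacity 8).

Given cut capacity: 3 + 5 = 8.
Augment u0→u1→u3→u5: bottleneck 3, flow now 3.
Augment u0→u2→u3→u5: bottleneck 4, flow now 7.
Augment u0→u2→u4→u5: bottleneck 1, flow now 8.
No augmenting path remains; maximum flow = 8.
Cut capacity 8 equals the max flow, so it is a minimum cut.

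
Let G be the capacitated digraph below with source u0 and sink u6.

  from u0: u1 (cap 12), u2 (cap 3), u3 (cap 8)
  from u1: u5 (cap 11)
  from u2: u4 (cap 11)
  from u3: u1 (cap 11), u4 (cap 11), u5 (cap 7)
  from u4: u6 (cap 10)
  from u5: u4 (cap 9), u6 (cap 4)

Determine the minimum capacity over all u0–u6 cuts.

Augment u0→u1→u5→u6: bottleneck 4, flow now 4.
Augment u0→u2→u4→u6: bottleneck 3, flow now 7.
Augment u0→u3→u4→u6: bottleneck 7, flow now 14.
No augmenting path remains; maximum flow = 14.
By max-flow min-cut, the minimum cut capacity equals the max flow.
In the residual graph, reachable from u0: {u0, u1, u2, u3, u4, u5}.
Min-cut edges: u4→u6 (10), u5→u6 (4); capacity 10 + 4 = 14.

14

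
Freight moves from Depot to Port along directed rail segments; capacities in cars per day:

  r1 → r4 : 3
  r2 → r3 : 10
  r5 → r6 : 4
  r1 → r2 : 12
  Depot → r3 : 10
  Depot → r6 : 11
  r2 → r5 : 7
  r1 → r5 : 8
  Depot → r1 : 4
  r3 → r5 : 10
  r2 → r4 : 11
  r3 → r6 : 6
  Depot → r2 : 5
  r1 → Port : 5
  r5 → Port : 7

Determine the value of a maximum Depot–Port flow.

Augment Depot→r1→Port: bottleneck 4, flow now 4.
Augment Depot→r2→r5→Port: bottleneck 5, flow now 9.
Augment Depot→r3→r5→Port: bottleneck 2, flow now 11.
No augmenting path remains; maximum flow = 11.
In the residual graph, reachable from Depot: {Depot, r2, r3, r4, r5, r6}.
Min-cut edges: Depot→r1 (4), r5→Port (7); capacity 4 + 7 = 11.
This cut is saturated, so no flow can exceed 11.

11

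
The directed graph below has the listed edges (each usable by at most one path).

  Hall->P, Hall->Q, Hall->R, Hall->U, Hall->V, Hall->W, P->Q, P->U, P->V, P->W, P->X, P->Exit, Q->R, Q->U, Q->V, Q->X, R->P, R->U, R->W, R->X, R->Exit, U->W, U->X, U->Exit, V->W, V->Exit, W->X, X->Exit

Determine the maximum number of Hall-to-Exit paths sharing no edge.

5

Assign every edge capacity 1; by Menger, the answer equals the max flow.
Path Hall→P→Exit (+1); total 1.
Path Hall→R→Exit (+1); total 2.
Path Hall→U→Exit (+1); total 3.
Path Hall→V→Exit (+1); total 4.
Path Hall→Q→X→Exit (+1); total 5.
No residual Hall→Exit path; max flow = 5.
Certifying cut of size 5: {P→Exit, R→Exit, U→Exit, V→Exit, X→Exit}.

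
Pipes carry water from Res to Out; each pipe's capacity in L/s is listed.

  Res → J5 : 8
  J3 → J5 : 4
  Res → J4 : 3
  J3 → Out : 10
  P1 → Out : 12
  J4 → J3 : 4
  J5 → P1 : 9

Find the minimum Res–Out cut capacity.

Augment Res→J4→J3→Out: bottleneck 3, flow now 3.
Augment Res→J5→P1→Out: bottleneck 8, flow now 11.
No augmenting path remains; maximum flow = 11.
By max-flow min-cut, the minimum cut capacity equals the max flow.
In the residual graph, reachable from Res: {Res}.
Min-cut edges: Res→J4 (3), Res→J5 (8); capacity 3 + 8 = 11.

11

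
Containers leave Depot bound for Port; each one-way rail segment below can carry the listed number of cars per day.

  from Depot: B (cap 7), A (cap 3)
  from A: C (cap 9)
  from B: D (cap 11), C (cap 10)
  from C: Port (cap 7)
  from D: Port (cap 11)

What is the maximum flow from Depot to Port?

10

Augment Depot→A→C→Port: bottleneck 3, flow now 3.
Augment Depot→B→C→Port: bottleneck 4, flow now 7.
Augment Depot→B→D→Port: bottleneck 3, flow now 10.
No augmenting path remains; maximum flow = 10.
In the residual graph, reachable from Depot: {Depot}.
Min-cut edges: Depot→A (3), Depot→B (7); capacity 3 + 7 = 10.
This cut is saturated, so no flow can exceed 10.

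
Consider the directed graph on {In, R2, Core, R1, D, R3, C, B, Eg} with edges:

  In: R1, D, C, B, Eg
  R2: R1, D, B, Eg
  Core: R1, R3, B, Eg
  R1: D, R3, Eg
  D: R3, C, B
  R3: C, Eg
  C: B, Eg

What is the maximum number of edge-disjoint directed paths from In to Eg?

4

Assign every edge capacity 1; by Menger, the answer equals the max flow.
Path In→Eg (+1); total 1.
Path In→R1→Eg (+1); total 2.
Path In→C→Eg (+1); total 3.
Path In→D→R3→Eg (+1); total 4.
No residual In→Eg path; max flow = 4.
Certifying cut of size 4: {In→C, In→D, In→Eg, In→R1}.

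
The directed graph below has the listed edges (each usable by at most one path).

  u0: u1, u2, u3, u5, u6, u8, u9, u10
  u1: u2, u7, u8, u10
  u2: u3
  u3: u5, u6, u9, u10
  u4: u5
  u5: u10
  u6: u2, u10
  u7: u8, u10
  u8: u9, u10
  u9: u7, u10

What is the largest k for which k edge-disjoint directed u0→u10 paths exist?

Assign every edge capacity 1; by Menger, the answer equals the max flow.
Path u0→u10 (+1); total 1.
Path u0→u1→u10 (+1); total 2.
Path u0→u3→u10 (+1); total 3.
Path u0→u5→u10 (+1); total 4.
Path u0→u6→u10 (+1); total 5.
Path u0→u8→u10 (+1); total 6.
Path u0→u9→u10 (+1); total 7.
Path u0→u2→u3→u9→u7→u10 (+1); total 8.
No residual u0→u10 path; max flow = 8.
Certifying cut of size 8: {u0→u1, u0→u10, u0→u2, u0→u3, u0→u5, u0→u6, u0→u8, u0→u9}.

8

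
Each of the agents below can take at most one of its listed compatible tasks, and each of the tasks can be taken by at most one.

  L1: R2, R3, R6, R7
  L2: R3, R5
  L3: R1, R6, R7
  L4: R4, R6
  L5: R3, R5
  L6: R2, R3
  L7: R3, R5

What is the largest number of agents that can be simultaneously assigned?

Unit-capacity flow: source→left, listed edges, right→sink; max matching = max flow.
Augmenting path L1→R2 (+1); matched 1.
Augmenting path L2→R3 (+1); matched 2.
Augmenting path L3→R1 (+1); matched 3.
Augmenting path L4→R4 (+1); matched 4.
Augmenting path L5→R5 (+1); matched 5.
Augmenting path L6→R2→L1→R6 (+1); matched 6.
No augmenting path remains; maximum matching = 6.
König certificate: {L1, L3, L4, L6, R3, R5} is a vertex cover of size 6 (every listed pair touches it), so no matching can be larger.

6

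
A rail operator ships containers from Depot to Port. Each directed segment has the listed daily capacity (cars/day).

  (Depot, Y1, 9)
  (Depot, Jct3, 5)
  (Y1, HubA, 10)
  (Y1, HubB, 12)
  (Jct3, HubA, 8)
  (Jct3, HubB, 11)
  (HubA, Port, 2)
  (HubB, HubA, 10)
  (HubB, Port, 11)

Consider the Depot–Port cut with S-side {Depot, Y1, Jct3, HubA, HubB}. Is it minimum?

Yes — it is a minimum cut (capacity 13).

Given cut capacity: 2 + 11 = 13.
Augment Depot→Y1→HubA→Port: bottleneck 2, flow now 2.
Augment Depot→Y1→HubB→Port: bottleneck 7, flow now 9.
Augment Depot→Jct3→HubB→Port: bottleneck 4, flow now 13.
No augmenting path remains; maximum flow = 13.
Cut capacity 13 equals the max flow, so it is a minimum cut.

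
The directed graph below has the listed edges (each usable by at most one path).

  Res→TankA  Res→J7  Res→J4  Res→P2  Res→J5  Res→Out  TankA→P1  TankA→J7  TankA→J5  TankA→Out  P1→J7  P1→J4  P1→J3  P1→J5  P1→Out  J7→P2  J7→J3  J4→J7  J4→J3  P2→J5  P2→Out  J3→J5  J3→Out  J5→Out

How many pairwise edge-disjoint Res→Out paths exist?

Assign every edge capacity 1; by Menger, the answer equals the max flow.
Path Res→Out (+1); total 1.
Path Res→TankA→Out (+1); total 2.
Path Res→P2→Out (+1); total 3.
Path Res→J5→Out (+1); total 4.
Path Res→J7→J3→Out (+1); total 5.
No residual Res→Out path; max flow = 5.
Certifying cut of size 5: {J3→Out, J5→Out, P2→Out, Res→Out, Res→TankA}.

5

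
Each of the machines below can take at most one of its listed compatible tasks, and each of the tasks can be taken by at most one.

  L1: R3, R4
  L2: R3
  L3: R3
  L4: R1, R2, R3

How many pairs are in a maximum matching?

Unit-capacity flow: source→left, listed edges, right→sink; max matching = max flow.
Augmenting path L1→R3 (+1); matched 1.
Augmenting path L4→R1 (+1); matched 2.
Augmenting path L2→R3→L1→R4 (+1); matched 3.
No augmenting path remains; maximum matching = 3.
König certificate: {L1, L4, R3} is a vertex cover of size 3 (every listed pair touches it), so no matching can be larger.

3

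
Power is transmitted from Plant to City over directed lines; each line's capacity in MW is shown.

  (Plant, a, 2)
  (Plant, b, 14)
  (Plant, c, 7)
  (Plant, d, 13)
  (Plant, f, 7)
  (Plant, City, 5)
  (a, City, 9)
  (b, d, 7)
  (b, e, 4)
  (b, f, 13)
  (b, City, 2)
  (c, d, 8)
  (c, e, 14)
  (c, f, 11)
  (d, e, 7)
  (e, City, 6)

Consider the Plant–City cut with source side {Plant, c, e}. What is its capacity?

Edges leaving {Plant, c, e}: Plant→a (2), Plant→b (14), Plant→d (13), Plant→f (7), Plant→City (5), c→d (8), c→f (11), e→City (6).
Cut capacity = 2 + 14 + 13 + 7 + 5 + 8 + 11 + 6 = 66.

66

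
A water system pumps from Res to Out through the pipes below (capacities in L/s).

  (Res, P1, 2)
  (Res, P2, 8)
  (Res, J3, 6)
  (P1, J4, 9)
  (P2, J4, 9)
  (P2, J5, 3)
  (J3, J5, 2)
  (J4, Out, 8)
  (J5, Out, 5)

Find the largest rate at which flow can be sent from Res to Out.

Augment Res→P1→J4→Out: bottleneck 2, flow now 2.
Augment Res→P2→J4→Out: bottleneck 6, flow now 8.
Augment Res→P2→J5→Out: bottleneck 2, flow now 10.
Augment Res→J3→J5→Out: bottleneck 2, flow now 12.
No augmenting path remains; maximum flow = 12.
In the residual graph, reachable from Res: {Res, J3}.
Min-cut edges: Res→P1 (2), Res→P2 (8), J3→J5 (2); capacity 2 + 8 + 2 = 12.
This cut is saturated, so no flow can exceed 12.

12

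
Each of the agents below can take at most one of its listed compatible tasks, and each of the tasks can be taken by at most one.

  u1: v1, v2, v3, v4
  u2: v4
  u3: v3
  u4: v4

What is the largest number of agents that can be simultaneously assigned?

3

Unit-capacity flow: source→left, listed edges, right→sink; max matching = max flow.
Augmenting path u1→v1 (+1); matched 1.
Augmenting path u2→v4 (+1); matched 2.
Augmenting path u3→v3 (+1); matched 3.
No augmenting path remains; maximum matching = 3.
König certificate: {u1, u3, v4} is a vertex cover of size 3 (every listed pair touches it), so no matching can be larger.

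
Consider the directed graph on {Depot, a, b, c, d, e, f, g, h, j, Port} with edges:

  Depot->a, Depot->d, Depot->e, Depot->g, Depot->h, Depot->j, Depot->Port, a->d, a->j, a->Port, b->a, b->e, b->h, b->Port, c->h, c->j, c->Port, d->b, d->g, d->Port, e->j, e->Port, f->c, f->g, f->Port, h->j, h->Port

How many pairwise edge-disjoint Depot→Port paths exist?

Assign every edge capacity 1; by Menger, the answer equals the max flow.
Path Depot→Port (+1); total 1.
Path Depot→a→Port (+1); total 2.
Path Depot→d→Port (+1); total 3.
Path Depot→e→Port (+1); total 4.
Path Depot→h→Port (+1); total 5.
No residual Depot→Port path; max flow = 5.
Certifying cut of size 5: {Depot→Port, Depot→a, Depot→d, Depot→e, Depot→h}.

5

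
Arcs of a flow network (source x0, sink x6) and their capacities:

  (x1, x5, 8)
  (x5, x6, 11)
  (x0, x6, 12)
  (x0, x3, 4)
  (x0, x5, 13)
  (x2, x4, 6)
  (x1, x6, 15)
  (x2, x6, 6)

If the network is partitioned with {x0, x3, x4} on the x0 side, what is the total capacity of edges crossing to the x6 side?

25

Edges leaving {x0, x3, x4}: x0→x5 (13), x0→x6 (12).
Cut capacity = 13 + 12 = 25.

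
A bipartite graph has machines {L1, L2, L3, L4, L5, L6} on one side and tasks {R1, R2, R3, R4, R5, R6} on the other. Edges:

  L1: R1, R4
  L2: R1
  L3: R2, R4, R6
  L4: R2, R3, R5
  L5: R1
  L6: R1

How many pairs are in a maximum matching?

4

Unit-capacity flow: source→left, listed edges, right→sink; max matching = max flow.
Augmenting path L1→R1 (+1); matched 1.
Augmenting path L3→R2 (+1); matched 2.
Augmenting path L4→R3 (+1); matched 3.
Augmenting path L2→R1→L1→R4 (+1); matched 4.
No augmenting path remains; maximum matching = 4.
König certificate: {L1, L3, L4, R1} is a vertex cover of size 4 (every listed pair touches it), so no matching can be larger.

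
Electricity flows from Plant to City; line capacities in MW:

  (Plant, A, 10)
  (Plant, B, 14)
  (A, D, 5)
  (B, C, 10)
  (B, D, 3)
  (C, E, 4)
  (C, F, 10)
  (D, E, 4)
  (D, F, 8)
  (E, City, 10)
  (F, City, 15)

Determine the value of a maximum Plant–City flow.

18

Augment Plant→A→D→E→City: bottleneck 4, flow now 4.
Augment Plant→A→D→F→City: bottleneck 1, flow now 5.
Augment Plant→B→C→E→City: bottleneck 4, flow now 9.
Augment Plant→B→C→F→City: bottleneck 6, flow now 15.
Augment Plant→B→D→F→City: bottleneck 3, flow now 18.
No augmenting path remains; maximum flow = 18.
In the residual graph, reachable from Plant: {Plant, A, B}.
Min-cut edges: A→D (5), B→C (10), B→D (3); capacity 5 + 10 + 3 = 18.
This cut is saturated, so no flow can exceed 18.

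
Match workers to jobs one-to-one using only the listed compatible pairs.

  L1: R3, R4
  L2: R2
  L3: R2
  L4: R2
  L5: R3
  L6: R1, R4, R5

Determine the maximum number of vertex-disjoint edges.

Unit-capacity flow: source→left, listed edges, right→sink; max matching = max flow.
Augmenting path L1→R3 (+1); matched 1.
Augmenting path L2→R2 (+1); matched 2.
Augmenting path L6→R1 (+1); matched 3.
Augmenting path L5→R3→L1→R4 (+1); matched 4.
No augmenting path remains; maximum matching = 4.
König certificate: {L1, L5, L6, R2} is a vertex cover of size 4 (every listed pair touches it), so no matching can be larger.

4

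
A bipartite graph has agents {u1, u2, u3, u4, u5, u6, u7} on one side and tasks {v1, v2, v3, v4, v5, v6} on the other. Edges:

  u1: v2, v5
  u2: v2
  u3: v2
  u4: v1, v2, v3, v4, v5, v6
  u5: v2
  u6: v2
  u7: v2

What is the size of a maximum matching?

3

Unit-capacity flow: source→left, listed edges, right→sink; max matching = max flow.
Augmenting path u1→v2 (+1); matched 1.
Augmenting path u4→v1 (+1); matched 2.
Augmenting path u2→v2→u1→v5 (+1); matched 3.
No augmenting path remains; maximum matching = 3.
König certificate: {u1, u4, v2} is a vertex cover of size 3 (every listed pair touches it), so no matching can be larger.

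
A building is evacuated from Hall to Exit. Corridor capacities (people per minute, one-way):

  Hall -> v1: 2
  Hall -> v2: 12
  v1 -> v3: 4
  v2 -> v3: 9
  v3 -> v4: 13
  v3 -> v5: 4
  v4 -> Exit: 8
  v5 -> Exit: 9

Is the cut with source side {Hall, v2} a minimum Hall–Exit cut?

Yes — it is a minimum cut (capacity 11).

Given cut capacity: 2 + 9 = 11.
Augment Hall→v1→v3→v4→Exit: bottleneck 2, flow now 2.
Augment Hall→v2→v3→v4→Exit: bottleneck 6, flow now 8.
Augment Hall→v2→v3→v5→Exit: bottleneck 3, flow now 11.
No augmenting path remains; maximum flow = 11.
Cut capacity 11 equals the max flow, so it is a minimum cut.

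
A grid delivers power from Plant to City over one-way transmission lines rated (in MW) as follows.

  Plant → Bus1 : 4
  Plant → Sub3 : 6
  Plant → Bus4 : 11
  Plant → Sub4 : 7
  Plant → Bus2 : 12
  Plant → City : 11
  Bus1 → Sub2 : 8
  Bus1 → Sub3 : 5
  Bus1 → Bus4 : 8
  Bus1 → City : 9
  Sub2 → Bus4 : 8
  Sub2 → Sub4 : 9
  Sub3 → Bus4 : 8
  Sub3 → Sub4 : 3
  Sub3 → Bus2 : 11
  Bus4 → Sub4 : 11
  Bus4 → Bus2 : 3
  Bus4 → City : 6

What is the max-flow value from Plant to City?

Augment Plant→City: bottleneck 11, flow now 11.
Augment Plant→Bus1→City: bottleneck 4, flow now 15.
Augment Plant→Bus4→City: bottleneck 6, flow now 21.
No augmenting path remains; maximum flow = 21.
In the residual graph, reachable from Plant: {Plant, Sub3, Bus4, Sub4, Bus2}.
Min-cut edges: Plant→Bus1 (4), Plant→City (11), Bus4→City (6); capacity 4 + 11 + 6 = 21.
This cut is saturated, so no flow can exceed 21.

21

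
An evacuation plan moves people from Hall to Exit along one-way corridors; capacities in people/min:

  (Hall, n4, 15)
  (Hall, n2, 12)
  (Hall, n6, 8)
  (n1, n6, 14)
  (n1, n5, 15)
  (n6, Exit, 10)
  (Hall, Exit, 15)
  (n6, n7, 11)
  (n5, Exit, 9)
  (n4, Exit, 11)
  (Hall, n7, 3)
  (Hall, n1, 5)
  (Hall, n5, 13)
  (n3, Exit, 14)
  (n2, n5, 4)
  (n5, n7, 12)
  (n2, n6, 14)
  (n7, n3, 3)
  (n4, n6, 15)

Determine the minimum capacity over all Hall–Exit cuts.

48

Augment Hall→Exit: bottleneck 15, flow now 15.
Augment Hall→n4→Exit: bottleneck 11, flow now 26.
Augment Hall→n5→Exit: bottleneck 9, flow now 35.
Augment Hall→n6→Exit: bottleneck 8, flow now 43.
Augment Hall→n1→n6→Exit: bottleneck 2, flow now 45.
Augment Hall→n7→n3→Exit: bottleneck 3, flow now 48.
No augmenting path remains; maximum flow = 48.
By max-flow min-cut, the minimum cut capacity equals the max flow.
In the residual graph, reachable from Hall: {Hall, n1, n2, n4, n5, n6, n7}.
Min-cut edges: Hall→Exit (15), n4→Exit (11), n5→Exit (9), n6→Exit (10), n7→n3 (3); capacity 15 + 11 + 9 + 10 + 3 = 48.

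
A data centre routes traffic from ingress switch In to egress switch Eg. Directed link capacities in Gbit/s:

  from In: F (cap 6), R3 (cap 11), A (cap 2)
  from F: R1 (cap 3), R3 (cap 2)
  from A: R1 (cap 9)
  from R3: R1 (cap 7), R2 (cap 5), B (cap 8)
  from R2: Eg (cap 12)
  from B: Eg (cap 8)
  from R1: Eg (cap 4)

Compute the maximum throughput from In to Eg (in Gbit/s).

17

Augment In→F→R1→Eg: bottleneck 3, flow now 3.
Augment In→A→R1→Eg: bottleneck 1, flow now 4.
Augment In→R3→R2→Eg: bottleneck 5, flow now 9.
Augment In→R3→B→Eg: bottleneck 6, flow now 15.
Augment In→F→R3→B→Eg: bottleneck 2, flow now 17.
No augmenting path remains; maximum flow = 17.
In the residual graph, reachable from In: {In, F, A, R1}.
Min-cut edges: In→R3 (11), F→R3 (2), R1→Eg (4); capacity 11 + 2 + 4 = 17.
This cut is saturated, so no flow can exceed 17.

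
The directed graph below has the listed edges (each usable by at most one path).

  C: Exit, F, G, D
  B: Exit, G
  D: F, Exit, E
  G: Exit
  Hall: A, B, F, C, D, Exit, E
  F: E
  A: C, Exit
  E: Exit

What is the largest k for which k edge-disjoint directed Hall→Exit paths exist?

Assign every edge capacity 1; by Menger, the answer equals the max flow.
Path Hall→Exit (+1); total 1.
Path Hall→A→Exit (+1); total 2.
Path Hall→B→Exit (+1); total 3.
Path Hall→C→Exit (+1); total 4.
Path Hall→D→Exit (+1); total 5.
Path Hall→E→Exit (+1); total 6.
No residual Hall→Exit path; max flow = 6.
Certifying cut of size 6: {E→Exit, Hall→A, Hall→B, Hall→C, Hall→D, Hall→Exit}.

6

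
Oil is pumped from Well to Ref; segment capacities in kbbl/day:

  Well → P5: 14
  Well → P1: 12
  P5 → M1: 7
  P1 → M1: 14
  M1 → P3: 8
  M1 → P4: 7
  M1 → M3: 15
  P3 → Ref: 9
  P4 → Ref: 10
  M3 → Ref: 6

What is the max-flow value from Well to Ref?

Augment Well→P5→M1→P3→Ref: bottleneck 7, flow now 7.
Augment Well→P1→M1→P3→Ref: bottleneck 1, flow now 8.
Augment Well→P1→M1→P4→Ref: bottleneck 7, flow now 15.
Augment Well→P1→M1→M3→Ref: bottleneck 4, flow now 19.
No augmenting path remains; maximum flow = 19.
In the residual graph, reachable from Well: {Well, P5}.
Min-cut edges: Well→P1 (12), P5→M1 (7); capacity 12 + 7 = 19.
This cut is saturated, so no flow can exceed 19.

19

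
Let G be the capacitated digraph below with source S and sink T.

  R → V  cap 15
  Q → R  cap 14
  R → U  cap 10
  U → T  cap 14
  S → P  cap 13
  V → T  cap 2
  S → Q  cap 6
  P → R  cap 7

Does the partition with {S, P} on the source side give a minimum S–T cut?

No — its capacity is 13, but the minimum cut has capacity 12.

Given cut capacity: 6 + 7 = 13.
Augment S→P→R→U→T: bottleneck 7, flow now 7.
Augment S→Q→R→U→T: bottleneck 3, flow now 10.
Augment S→Q→R→V→T: bottleneck 2, flow now 12.
No augmenting path remains; maximum flow = 12.
In the residual graph, reachable from S: {S, P, Q, R, V}.
Min-cut edges: R→U (10), V→T (2); capacity 10 + 2 = 12.
Cut capacity 13 exceeds the max flow 12, so it is not minimum.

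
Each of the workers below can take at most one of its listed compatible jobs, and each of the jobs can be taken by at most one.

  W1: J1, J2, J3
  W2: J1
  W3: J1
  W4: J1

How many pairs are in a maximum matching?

Unit-capacity flow: source→left, listed edges, right→sink; max matching = max flow.
Augmenting path W1→J1 (+1); matched 1.
Augmenting path W2→J1→W1→J2 (+1); matched 2.
No augmenting path remains; maximum matching = 2.
König certificate: {W1, J1} is a vertex cover of size 2 (every listed pair touches it), so no matching can be larger.

2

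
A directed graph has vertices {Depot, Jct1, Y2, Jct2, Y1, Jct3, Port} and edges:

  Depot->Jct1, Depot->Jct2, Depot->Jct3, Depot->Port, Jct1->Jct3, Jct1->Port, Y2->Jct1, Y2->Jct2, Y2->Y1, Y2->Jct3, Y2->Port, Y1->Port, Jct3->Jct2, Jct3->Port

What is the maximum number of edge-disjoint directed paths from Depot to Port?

Assign every edge capacity 1; by Menger, the answer equals the max flow.
Path Depot→Port (+1); total 1.
Path Depot→Jct1→Port (+1); total 2.
Path Depot→Jct3→Port (+1); total 3.
No residual Depot→Port path; max flow = 3.
Certifying cut of size 3: {Depot→Jct1, Depot→Jct3, Depot→Port}.

3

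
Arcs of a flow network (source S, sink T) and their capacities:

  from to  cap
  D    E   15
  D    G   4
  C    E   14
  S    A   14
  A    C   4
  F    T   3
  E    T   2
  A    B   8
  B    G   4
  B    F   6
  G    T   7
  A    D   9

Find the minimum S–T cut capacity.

Augment S→A→B→F→T: bottleneck 3, flow now 3.
Augment S→A→B→G→T: bottleneck 4, flow now 7.
Augment S→A→C→E→T: bottleneck 2, flow now 9.
Augment S→A→D→G→T: bottleneck 3, flow now 12.
No augmenting path remains; maximum flow = 12.
By max-flow min-cut, the minimum cut capacity equals the max flow.
In the residual graph, reachable from S: {S, A, B, C, D, E, F, G}.
Min-cut edges: E→T (2), F→T (3), G→T (7); capacity 2 + 3 + 7 = 12.

12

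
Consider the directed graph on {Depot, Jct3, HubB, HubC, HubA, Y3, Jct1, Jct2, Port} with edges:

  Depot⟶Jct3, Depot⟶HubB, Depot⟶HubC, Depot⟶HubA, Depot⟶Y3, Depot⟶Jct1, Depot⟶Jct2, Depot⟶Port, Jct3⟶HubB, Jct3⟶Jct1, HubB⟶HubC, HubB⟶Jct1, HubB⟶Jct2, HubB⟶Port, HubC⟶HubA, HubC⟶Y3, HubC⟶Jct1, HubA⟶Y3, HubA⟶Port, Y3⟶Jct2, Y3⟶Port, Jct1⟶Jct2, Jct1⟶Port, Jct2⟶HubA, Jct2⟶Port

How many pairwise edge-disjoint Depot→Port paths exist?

6

Assign every edge capacity 1; by Menger, the answer equals the max flow.
Path Depot→Port (+1); total 1.
Path Depot→HubB→Port (+1); total 2.
Path Depot→HubA→Port (+1); total 3.
Path Depot→Y3→Port (+1); total 4.
Path Depot→Jct1→Port (+1); total 5.
Path Depot→Jct2→Port (+1); total 6.
No residual Depot→Port path; max flow = 6.
Certifying cut of size 6: {Depot→Port, HubA→Port, HubB→Port, Jct1→Port, Jct2→Port, Y3→Port}.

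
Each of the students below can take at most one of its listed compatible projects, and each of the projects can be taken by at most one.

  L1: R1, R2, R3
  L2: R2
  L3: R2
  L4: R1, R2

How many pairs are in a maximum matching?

3

Unit-capacity flow: source→left, listed edges, right→sink; max matching = max flow.
Augmenting path L1→R1 (+1); matched 1.
Augmenting path L2→R2 (+1); matched 2.
Augmenting path L4→R1→L1→R3 (+1); matched 3.
No augmenting path remains; maximum matching = 3.
König certificate: {L1, L4, R2} is a vertex cover of size 3 (every listed pair touches it), so no matching can be larger.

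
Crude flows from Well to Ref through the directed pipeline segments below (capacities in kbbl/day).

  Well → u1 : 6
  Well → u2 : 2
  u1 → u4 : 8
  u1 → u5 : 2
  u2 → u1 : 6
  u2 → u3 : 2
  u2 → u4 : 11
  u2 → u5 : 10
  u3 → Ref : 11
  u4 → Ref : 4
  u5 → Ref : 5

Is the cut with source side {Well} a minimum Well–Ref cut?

Yes — it is a minimum cut (capacity 8).

Given cut capacity: 6 + 2 = 8.
Augment Well→u1→u4→Ref: bottleneck 4, flow now 4.
Augment Well→u1→u5→Ref: bottleneck 2, flow now 6.
Augment Well→u2→u3→Ref: bottleneck 2, flow now 8.
No augmenting path remains; maximum flow = 8.
Cut capacity 8 equals the max flow, so it is a minimum cut.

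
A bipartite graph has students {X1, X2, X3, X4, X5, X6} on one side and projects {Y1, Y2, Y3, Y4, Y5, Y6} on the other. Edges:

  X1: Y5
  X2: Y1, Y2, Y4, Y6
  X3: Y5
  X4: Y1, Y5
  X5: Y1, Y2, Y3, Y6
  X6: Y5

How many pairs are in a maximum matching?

4

Unit-capacity flow: source→left, listed edges, right→sink; max matching = max flow.
Augmenting path X1→Y5 (+1); matched 1.
Augmenting path X2→Y1 (+1); matched 2.
Augmenting path X5→Y2 (+1); matched 3.
Augmenting path X4→Y1→X2→Y4 (+1); matched 4.
No augmenting path remains; maximum matching = 4.
König certificate: {X2, X4, X5, Y5} is a vertex cover of size 4 (every listed pair touches it), so no matching can be larger.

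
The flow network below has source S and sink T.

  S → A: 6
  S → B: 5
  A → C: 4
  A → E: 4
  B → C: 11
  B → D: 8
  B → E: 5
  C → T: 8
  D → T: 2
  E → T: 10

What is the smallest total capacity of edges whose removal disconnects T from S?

11

Augment S→A→C→T: bottleneck 4, flow now 4.
Augment S→A→E→T: bottleneck 2, flow now 6.
Augment S→B→C→T: bottleneck 4, flow now 10.
Augment S→B→D→T: bottleneck 1, flow now 11.
No augmenting path remains; maximum flow = 11.
By max-flow min-cut, the minimum cut capacity equals the max flow.
In the residual graph, reachable from S: {S}.
Min-cut edges: S→A (6), S→B (5); capacity 6 + 5 = 11.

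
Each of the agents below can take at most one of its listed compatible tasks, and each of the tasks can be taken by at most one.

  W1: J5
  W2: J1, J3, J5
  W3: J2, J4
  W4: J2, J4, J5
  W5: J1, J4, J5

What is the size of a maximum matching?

Unit-capacity flow: source→left, listed edges, right→sink; max matching = max flow.
Augmenting path W1→J5 (+1); matched 1.
Augmenting path W2→J1 (+1); matched 2.
Augmenting path W3→J2 (+1); matched 3.
Augmenting path W4→J4 (+1); matched 4.
Augmenting path W5→J1→W2→J3 (+1); matched 5.
No augmenting path remains; maximum matching = 5.
König certificate: {W1, W2, W3, W4, W5} is a vertex cover of size 5 (every listed pair touches it), so no matching can be larger.

5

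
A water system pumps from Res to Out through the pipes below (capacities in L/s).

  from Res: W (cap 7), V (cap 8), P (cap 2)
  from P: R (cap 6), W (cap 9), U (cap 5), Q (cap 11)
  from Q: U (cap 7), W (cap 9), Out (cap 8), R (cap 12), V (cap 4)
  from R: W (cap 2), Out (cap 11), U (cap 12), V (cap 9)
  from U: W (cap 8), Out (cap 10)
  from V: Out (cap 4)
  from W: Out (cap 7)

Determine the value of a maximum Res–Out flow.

13

Augment Res→V→Out: bottleneck 4, flow now 4.
Augment Res→W→Out: bottleneck 7, flow now 11.
Augment Res→P→Q→Out: bottleneck 2, flow now 13.
No augmenting path remains; maximum flow = 13.
In the residual graph, reachable from Res: {Res, V}.
Min-cut edges: Res→P (2), Res→W (7), V→Out (4); capacity 2 + 7 + 4 = 13.
This cut is saturated, so no flow can exceed 13.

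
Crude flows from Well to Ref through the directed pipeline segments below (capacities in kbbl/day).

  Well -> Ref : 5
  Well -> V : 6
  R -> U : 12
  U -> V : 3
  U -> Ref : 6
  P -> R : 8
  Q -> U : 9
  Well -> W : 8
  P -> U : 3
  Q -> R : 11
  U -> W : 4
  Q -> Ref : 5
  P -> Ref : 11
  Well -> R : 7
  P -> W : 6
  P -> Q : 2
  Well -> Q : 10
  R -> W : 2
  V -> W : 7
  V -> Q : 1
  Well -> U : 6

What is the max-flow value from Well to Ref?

16

Augment Well→Ref: bottleneck 5, flow now 5.
Augment Well→Q→Ref: bottleneck 5, flow now 10.
Augment Well→U→Ref: bottleneck 6, flow now 16.
No augmenting path remains; maximum flow = 16.
In the residual graph, reachable from Well: {Well, Q, R, U, V, W}.
Min-cut edges: Well→Ref (5), Q→Ref (5), U→Ref (6); capacity 5 + 5 + 6 = 16.
This cut is saturated, so no flow can exceed 16.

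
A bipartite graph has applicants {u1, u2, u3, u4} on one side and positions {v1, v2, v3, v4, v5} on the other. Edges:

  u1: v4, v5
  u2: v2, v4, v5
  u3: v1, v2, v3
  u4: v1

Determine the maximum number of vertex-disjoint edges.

Unit-capacity flow: source→left, listed edges, right→sink; max matching = max flow.
Augmenting path u1→v4 (+1); matched 1.
Augmenting path u2→v2 (+1); matched 2.
Augmenting path u3→v1 (+1); matched 3.
Augmenting path u4→v1→u3→v3 (+1); matched 4.
No augmenting path remains; maximum matching = 4.
König certificate: {u1, u2, u3, u4} is a vertex cover of size 4 (every listed pair touches it), so no matching can be larger.

4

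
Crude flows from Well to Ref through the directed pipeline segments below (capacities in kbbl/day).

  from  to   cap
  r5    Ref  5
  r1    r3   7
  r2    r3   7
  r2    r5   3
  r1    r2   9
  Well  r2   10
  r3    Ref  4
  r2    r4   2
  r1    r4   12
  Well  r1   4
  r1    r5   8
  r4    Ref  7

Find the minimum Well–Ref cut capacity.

Augment Well→r1→r3→Ref: bottleneck 4, flow now 4.
Augment Well→r2→r4→Ref: bottleneck 2, flow now 6.
Augment Well→r2→r5→Ref: bottleneck 3, flow now 9.
Augment Well→r2→r3→r1→r4→Ref: bottleneck 4, flow now 13. (uses reverse residual edge)
No augmenting path remains; maximum flow = 13.
By max-flow min-cut, the minimum cut capacity equals the max flow.
In the residual graph, reachable from Well: {Well, r2, r3}.
Min-cut edges: Well→r1 (4), r2→r4 (2), r2→r5 (3), r3→Ref (4); capacity 4 + 2 + 3 + 4 = 13.

13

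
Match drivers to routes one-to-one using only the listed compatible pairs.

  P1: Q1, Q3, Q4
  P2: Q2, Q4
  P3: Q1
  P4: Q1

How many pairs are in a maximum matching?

Unit-capacity flow: source→left, listed edges, right→sink; max matching = max flow.
Augmenting path P1→Q1 (+1); matched 1.
Augmenting path P2→Q2 (+1); matched 2.
Augmenting path P3→Q1→P1→Q3 (+1); matched 3.
No augmenting path remains; maximum matching = 3.
König certificate: {P1, P2, Q1} is a vertex cover of size 3 (every listed pair touches it), so no matching can be larger.

3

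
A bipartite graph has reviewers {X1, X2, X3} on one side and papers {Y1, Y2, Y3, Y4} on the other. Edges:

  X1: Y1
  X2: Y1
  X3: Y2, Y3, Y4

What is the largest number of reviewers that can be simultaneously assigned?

Unit-capacity flow: source→left, listed edges, right→sink; max matching = max flow.
Augmenting path X1→Y1 (+1); matched 1.
Augmenting path X3→Y2 (+1); matched 2.
No augmenting path remains; maximum matching = 2.
König certificate: {X3, Y1} is a vertex cover of size 2 (every listed pair touches it), so no matching can be larger.

2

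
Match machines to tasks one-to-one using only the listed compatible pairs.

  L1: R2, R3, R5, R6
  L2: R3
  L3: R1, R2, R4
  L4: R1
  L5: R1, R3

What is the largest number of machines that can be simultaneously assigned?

Unit-capacity flow: source→left, listed edges, right→sink; max matching = max flow.
Augmenting path L1→R2 (+1); matched 1.
Augmenting path L2→R3 (+1); matched 2.
Augmenting path L3→R1 (+1); matched 3.
Augmenting path L4→R1→L3→R4 (+1); matched 4.
No augmenting path remains; maximum matching = 4.
König certificate: {L1, L3, R1, R3} is a vertex cover of size 4 (every listed pair touches it), so no matching can be larger.

4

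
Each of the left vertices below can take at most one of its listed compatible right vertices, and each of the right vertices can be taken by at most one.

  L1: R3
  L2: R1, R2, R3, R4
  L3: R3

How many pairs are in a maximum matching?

Unit-capacity flow: source→left, listed edges, right→sink; max matching = max flow.
Augmenting path L1→R3 (+1); matched 1.
Augmenting path L2→R1 (+1); matched 2.
No augmenting path remains; maximum matching = 2.
König certificate: {L2, R3} is a vertex cover of size 2 (every listed pair touches it), so no matching can be larger.

2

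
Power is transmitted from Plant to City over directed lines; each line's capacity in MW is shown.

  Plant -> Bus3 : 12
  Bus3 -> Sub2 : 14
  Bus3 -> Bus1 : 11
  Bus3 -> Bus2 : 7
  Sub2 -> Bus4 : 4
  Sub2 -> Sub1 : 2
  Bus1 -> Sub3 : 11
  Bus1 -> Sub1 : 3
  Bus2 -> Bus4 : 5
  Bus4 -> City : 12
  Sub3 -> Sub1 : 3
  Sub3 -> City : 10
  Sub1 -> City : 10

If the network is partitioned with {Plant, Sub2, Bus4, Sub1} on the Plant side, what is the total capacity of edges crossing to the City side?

Edges leaving {Plant, Sub2, Bus4, Sub1}: Plant→Bus3 (12), Bus4→City (12), Sub1→City (10).
Cut capacity = 12 + 12 + 10 = 34.

34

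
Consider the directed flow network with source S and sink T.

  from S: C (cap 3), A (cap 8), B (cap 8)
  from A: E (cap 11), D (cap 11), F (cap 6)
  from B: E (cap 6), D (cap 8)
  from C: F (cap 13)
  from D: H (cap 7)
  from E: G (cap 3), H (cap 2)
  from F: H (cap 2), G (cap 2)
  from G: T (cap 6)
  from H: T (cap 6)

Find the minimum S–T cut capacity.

11

Augment S→A→D→H→T: bottleneck 6, flow now 6.
Augment S→A→E→G→T: bottleneck 2, flow now 8.
Augment S→B→E→G→T: bottleneck 1, flow now 9.
Augment S→C→F→G→T: bottleneck 2, flow now 11.
No augmenting path remains; maximum flow = 11.
By max-flow min-cut, the minimum cut capacity equals the max flow.
In the residual graph, reachable from S: {S, A, B, C, D, E, F, H}.
Min-cut edges: E→G (3), F→G (2), H→T (6); capacity 3 + 2 + 6 = 11.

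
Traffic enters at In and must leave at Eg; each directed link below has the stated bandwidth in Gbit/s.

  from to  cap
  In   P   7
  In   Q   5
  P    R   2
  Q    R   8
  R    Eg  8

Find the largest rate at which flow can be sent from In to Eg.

Augment In→P→R→Eg: bottleneck 2, flow now 2.
Augment In→Q→R→Eg: bottleneck 5, flow now 7.
No augmenting path remains; maximum flow = 7.
In the residual graph, reachable from In: {In, P}.
Min-cut edges: In→Q (5), P→R (2); capacity 5 + 2 = 7.
This cut is saturated, so no flow can exceed 7.

7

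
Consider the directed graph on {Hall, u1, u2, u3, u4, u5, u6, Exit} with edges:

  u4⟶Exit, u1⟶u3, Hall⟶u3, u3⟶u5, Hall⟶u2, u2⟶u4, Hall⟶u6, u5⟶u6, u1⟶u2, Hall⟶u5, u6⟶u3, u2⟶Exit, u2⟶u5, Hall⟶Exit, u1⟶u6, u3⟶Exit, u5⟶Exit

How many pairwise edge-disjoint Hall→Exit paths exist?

4

Assign every edge capacity 1; by Menger, the answer equals the max flow.
Path Hall→Exit (+1); total 1.
Path Hall→u2→Exit (+1); total 2.
Path Hall→u3→Exit (+1); total 3.
Path Hall→u5→Exit (+1); total 4.
No residual Hall→Exit path; max flow = 4.
Certifying cut of size 4: {Hall→Exit, Hall→u2, u3→Exit, u5→Exit}.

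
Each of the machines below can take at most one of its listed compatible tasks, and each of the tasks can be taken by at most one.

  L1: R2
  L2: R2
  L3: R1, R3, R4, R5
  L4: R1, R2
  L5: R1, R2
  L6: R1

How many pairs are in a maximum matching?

3

Unit-capacity flow: source→left, listed edges, right→sink; max matching = max flow.
Augmenting path L1→R2 (+1); matched 1.
Augmenting path L3→R1 (+1); matched 2.
Augmenting path L4→R1→L3→R3 (+1); matched 3.
No augmenting path remains; maximum matching = 3.
König certificate: {L3, R1, R2} is a vertex cover of size 3 (every listed pair touches it), so no matching can be larger.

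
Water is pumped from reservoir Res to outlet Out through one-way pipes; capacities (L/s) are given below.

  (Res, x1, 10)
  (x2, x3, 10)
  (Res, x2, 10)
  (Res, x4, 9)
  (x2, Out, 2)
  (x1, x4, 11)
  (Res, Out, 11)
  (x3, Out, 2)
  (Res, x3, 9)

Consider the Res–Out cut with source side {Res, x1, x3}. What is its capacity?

43

Edges leaving {Res, x1, x3}: Res→x2 (10), Res→x4 (9), Res→Out (11), x1→x4 (11), x3→Out (2).
Cut capacity = 10 + 9 + 11 + 11 + 2 = 43.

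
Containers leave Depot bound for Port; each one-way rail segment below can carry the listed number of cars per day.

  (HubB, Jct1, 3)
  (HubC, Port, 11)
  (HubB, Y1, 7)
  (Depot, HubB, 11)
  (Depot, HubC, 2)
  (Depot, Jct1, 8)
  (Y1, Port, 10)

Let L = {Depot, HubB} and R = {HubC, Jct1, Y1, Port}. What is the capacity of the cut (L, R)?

Edges leaving {Depot, HubB}: Depot→HubC (2), Depot→Jct1 (8), HubB→Jct1 (3), HubB→Y1 (7).
Cut capacity = 2 + 8 + 3 + 7 = 20.

20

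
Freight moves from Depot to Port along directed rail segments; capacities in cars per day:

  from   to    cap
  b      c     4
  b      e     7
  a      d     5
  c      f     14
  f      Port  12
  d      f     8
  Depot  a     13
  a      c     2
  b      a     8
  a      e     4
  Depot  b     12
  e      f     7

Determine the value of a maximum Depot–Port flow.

Augment Depot→a→c→f→Port: bottleneck 2, flow now 2.
Augment Depot→a→d→f→Port: bottleneck 5, flow now 7.
Augment Depot→a→e→f→Port: bottleneck 4, flow now 11.
Augment Depot→b→c→f→Port: bottleneck 1, flow now 12.
No augmenting path remains; maximum flow = 12.
In the residual graph, reachable from Depot: {Depot, a, b, c, d, e, f}.
Min-cut edges: f→Port (12); capacity 12 = 12.
This cut is saturated, so no flow can exceed 12.

12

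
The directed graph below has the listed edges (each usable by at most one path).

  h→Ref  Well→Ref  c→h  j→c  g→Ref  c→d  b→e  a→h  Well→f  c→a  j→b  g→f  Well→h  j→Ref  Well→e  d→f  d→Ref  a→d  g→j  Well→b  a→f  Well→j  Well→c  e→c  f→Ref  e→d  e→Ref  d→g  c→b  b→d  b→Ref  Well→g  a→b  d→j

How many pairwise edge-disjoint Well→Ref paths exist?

Assign every edge capacity 1; by Menger, the answer equals the max flow.
Path Well→Ref (+1); total 1.
Path Well→b→Ref (+1); total 2.
Path Well→e→Ref (+1); total 3.
Path Well→f→Ref (+1); total 4.
Path Well→g→Ref (+1); total 5.
Path Well→h→Ref (+1); total 6.
Path Well→j→Ref (+1); total 7.
Path Well→c→d→Ref (+1); total 8.
No residual Well→Ref path; max flow = 8.
Certifying cut of size 8: {Well→Ref, Well→b, Well→c, Well→e, Well→f, Well→g, Well→h, Well→j}.

8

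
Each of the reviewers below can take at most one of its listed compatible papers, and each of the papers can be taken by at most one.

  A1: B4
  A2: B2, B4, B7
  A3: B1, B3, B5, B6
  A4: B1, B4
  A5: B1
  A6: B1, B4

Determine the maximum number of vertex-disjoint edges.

Unit-capacity flow: source→left, listed edges, right→sink; max matching = max flow.
Augmenting path A1→B4 (+1); matched 1.
Augmenting path A2→B2 (+1); matched 2.
Augmenting path A3→B1 (+1); matched 3.
Augmenting path A4→B1→A3→B3 (+1); matched 4.
No augmenting path remains; maximum matching = 4.
König certificate: {A2, A3, B1, B4} is a vertex cover of size 4 (every listed pair touches it), so no matching can be larger.

4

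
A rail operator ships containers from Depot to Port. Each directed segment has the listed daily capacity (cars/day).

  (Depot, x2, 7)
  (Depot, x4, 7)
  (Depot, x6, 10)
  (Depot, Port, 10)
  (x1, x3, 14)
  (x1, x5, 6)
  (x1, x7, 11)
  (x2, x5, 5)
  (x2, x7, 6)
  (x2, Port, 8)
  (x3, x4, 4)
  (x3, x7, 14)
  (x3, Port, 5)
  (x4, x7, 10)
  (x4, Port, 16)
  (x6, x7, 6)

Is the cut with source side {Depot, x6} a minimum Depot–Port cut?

No — its capacity is 30, but the minimum cut has capacity 24.

Given cut capacity: 7 + 7 + 10 + 6 = 30.
Augment Depot→Port: bottleneck 10, flow now 10.
Augment Depot→x2→Port: bottleneck 7, flow now 17.
Augment Depot→x4→Port: bottleneck 7, flow now 24.
No augmenting path remains; maximum flow = 24.
In the residual graph, reachable from Depot: {Depot, x6, x7}.
Min-cut edges: Depot→x2 (7), Depot→x4 (7), Depot→Port (10); capacity 7 + 7 + 10 = 24.
Cut capacity 30 exceeds the max flow 24, so it is not minimum.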